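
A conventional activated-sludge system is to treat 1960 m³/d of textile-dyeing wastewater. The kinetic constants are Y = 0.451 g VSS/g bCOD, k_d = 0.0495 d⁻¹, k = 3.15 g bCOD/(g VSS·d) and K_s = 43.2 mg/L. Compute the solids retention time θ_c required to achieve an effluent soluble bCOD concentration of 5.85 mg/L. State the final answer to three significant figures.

At the target effluent, Y k S/(K_s+S) = 0.451×3.15×5.85/49.05 = 0.1694 d⁻¹.
1/θ_c = 0.1694 − 0.0495 = 0.1199 d⁻¹, so θ_c = 8.338 d.

θ_c ≈ 8.34 d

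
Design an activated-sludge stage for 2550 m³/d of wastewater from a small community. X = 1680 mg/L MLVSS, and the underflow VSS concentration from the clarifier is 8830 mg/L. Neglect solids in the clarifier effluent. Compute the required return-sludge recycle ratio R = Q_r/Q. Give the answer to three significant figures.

R = Q_r/Q = X/(X_r − X) = 1680 / (8830 − 1680) = 0.2350.

R ≈ 0.235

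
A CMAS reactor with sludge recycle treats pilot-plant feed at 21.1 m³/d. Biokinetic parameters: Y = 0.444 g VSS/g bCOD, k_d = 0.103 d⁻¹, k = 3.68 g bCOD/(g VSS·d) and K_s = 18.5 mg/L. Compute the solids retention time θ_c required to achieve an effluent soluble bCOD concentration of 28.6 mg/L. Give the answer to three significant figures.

At the target effluent, Y k S/(K_s+S) = 0.444×3.68×28.6/47.10 = 0.9921 d⁻¹.
θ_c = 1/(μ − k_d) = 1/(0.9921 − 0.103) = 1/0.8891 = 1.125 d.

θ_c ≈ 1.12 d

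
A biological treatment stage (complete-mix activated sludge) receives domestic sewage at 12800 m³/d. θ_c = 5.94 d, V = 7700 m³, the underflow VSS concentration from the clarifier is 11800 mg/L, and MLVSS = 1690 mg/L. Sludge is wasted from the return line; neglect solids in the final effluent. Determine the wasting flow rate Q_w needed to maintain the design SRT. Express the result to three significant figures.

Q_w ≈ 186 m³/d

θ_c = V·X/(Q_w·X_r) when wasting from the recycle, so Q_w = V·X/(θ_c·X_r) = 7700 × 1690 / (5.94 × 11800) = 185.7 m³/d.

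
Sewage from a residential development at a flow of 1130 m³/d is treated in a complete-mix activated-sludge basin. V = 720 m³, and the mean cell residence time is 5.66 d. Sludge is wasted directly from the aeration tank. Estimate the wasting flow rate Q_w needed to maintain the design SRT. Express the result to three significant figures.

Q_w ≈ 127 m³/d

With mixed-liquor wasting, θ_c = V/Q_w, so Q_w = V/θ_c = 720.0/5.66 = 127.2 m³/d.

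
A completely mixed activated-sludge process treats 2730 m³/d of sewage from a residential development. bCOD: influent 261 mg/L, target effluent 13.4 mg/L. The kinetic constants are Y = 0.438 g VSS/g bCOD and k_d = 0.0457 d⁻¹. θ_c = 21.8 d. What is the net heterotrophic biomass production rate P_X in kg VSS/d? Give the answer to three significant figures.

P_X ≈ 148 kg VSS/d

The observed yield is Y_obs = Y/(1 + k_d·θ_c) = 0.438 / (1 + 0.0457 × 21.8) = 0.438 / 1.996 = 0.2194 g VSS per g bCOD removed.
Substrate removed = Q·(S₀ − S) = 2730 m³/d × (261 − 13.4) g/m³ = 6.76×10^5 g/d = 675.9 kg/d.
Biomass produced: P_X = Y_obs·Q·ΔS = 0.2194 × 675.9 ≈ 148.3 kg VSS/d.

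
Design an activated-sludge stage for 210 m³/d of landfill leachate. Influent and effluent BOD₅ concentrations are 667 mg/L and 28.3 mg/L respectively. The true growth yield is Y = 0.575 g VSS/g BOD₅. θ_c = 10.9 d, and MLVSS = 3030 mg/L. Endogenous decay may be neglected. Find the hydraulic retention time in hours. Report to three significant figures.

τ ≈ 31.7 h

With k_d = 0 the design equation reduces to V = Y Q (S₀−S) θ_c / X = 0.575 × 210 × (667 − 28.3) × 10.9 / 3030 = 277.4 m³.
Hydraulic retention time τ = V/Q = 277.4 / 210 = 1.321 d = 31.71 h.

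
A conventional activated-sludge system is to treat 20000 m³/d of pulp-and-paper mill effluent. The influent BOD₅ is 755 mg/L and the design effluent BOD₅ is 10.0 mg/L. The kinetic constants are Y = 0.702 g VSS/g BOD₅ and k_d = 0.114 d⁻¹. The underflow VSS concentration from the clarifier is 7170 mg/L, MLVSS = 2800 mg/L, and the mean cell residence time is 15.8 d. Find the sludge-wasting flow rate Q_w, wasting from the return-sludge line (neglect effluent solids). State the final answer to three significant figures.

Q_w ≈ 521 m³/d

From the SRT design equation V = Y Q (S₀−S) θ_c / [X (1 + k_d θ_c)] = 0.702 × 20000 × (755 − 10.0) × 15.8 / [2800 × (1 + 0.114 × 15.8)] = 1.65×10^8 / 7843 = 21071 m³.
Wasting from the return line (neglecting effluent solids): Q_w = V·X / (θ_c·X_r) = 21071 × 2800 / (15.8 × 7170) = 520.8 m³/d.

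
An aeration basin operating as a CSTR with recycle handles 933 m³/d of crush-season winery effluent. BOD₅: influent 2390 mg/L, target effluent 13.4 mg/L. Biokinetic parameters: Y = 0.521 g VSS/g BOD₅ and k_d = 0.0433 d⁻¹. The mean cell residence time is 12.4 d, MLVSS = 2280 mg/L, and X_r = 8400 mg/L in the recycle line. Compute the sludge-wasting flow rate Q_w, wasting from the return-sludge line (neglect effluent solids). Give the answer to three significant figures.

From the SRT design equation V = Y Q (S₀−S) θ_c / [X (1 + k_d θ_c)] = 0.521 × 933 × (2390 − 13.4) × 12.4 / [2280 × (1 + 0.0433 × 12.4)] = 1.43×10^7 / 3504 = 4088 m³.
θ_c = V·X/(Q_w·X_r) when wasting from the recycle, so Q_w = V·X/(θ_c·X_r) = 4088 × 2280 / (12.4 × 8400) = 89.48 m³/d.

Q_w ≈ 89.5 m³/d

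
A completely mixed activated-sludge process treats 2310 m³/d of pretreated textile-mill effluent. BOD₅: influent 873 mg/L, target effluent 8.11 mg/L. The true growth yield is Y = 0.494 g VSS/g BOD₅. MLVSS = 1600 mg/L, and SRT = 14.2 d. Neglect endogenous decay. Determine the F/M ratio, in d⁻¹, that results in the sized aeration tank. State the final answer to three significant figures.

F/M ≈ 0.144 d⁻¹

With k_d = 0 the design equation reduces to V = Y Q (S₀−S) θ_c / X = 0.494 × 2310 × (873 − 8.11) × 14.2 / 1600 = 8759 m³.
F/M = Q·S₀ / (V·X) = 2310 × 873 / (8759 × 1600) = 0.1439 g BOD₅·(g VSS·d)⁻¹.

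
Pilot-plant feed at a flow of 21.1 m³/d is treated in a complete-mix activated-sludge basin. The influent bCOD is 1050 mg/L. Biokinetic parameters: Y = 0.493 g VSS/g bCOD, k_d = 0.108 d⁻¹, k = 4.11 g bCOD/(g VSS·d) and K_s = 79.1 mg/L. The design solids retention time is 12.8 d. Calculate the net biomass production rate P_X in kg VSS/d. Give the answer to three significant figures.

P_X ≈ 4.55 kg VSS/d

From the Monod/SRT balance for a CMAS, S = K_s·(1+k_d θ_c)/[θ_c·(Y k − k_d) − 1] = 79.1 × (1 + 0.108 × 12.8) / [12.8 × (0.493 × 4.11 − 0.108) − 1] = 188.4 / 23.55 = 8.001 mg/L.
Observed yield with endogenous decay: Y_obs = Y / (1 + k_d·θ_c) = 0.493 / (1 + 0.108 × 12.8) = 0.493 / 2.382 = 0.2069 g VSS/g bCOD.
Substrate removed = Q·(S₀ − S) = 21.1 m³/d × (1050 − 8.00) g/m³ = 2.2×10^4 g/d = 21.99 kg/d.
So the net sludge growth is P_X = 0.2069 × 21.99 = 4.550 kg VSS/d.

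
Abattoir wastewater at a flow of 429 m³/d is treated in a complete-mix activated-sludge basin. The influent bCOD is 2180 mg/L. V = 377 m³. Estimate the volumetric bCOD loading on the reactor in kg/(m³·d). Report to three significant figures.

L_v ≈ 2.48 kg bCOD/(m³·d)

Volumetric loading L_v = Q·S₀ / V = 429 × 2180 g/m³ / 377.0 m³ = 2481 g/(m³·d) = 2.481 kg bCOD/(m³·d).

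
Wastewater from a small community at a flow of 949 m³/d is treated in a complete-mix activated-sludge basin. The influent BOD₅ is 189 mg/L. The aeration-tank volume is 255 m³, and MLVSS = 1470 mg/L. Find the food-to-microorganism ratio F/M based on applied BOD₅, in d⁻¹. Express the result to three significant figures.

F/M ≈ 0.478 d⁻¹

F/M = Q·S₀ / (V·X) = 949 × 189 / (255.0 × 1470) = 0.4785 g BOD₅·(g VSS·d)⁻¹.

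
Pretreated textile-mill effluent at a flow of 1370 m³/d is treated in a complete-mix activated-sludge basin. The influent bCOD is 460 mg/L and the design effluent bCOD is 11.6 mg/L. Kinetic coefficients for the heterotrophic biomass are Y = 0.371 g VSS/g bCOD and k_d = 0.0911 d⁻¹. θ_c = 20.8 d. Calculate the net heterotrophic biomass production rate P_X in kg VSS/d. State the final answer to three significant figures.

Observed yield with endogenous decay: Y_obs = Y / (1 + k_d·θ_c) = 0.371 / (1 + 0.0911 × 20.8) = 0.371 / 2.895 = 0.1282 g VSS/g bCOD.
Substrate removed = Q·(S₀ − S) = 1370 m³/d × (460 − 11.6) g/m³ = 6.14×10^5 g/d = 614.3 kg/d.
P_X = Y_obs · Q(S₀ − S) = 0.1282 × 614.3 = 78.73 kg VSS/d.

P_X ≈ 78.7 kg VSS/d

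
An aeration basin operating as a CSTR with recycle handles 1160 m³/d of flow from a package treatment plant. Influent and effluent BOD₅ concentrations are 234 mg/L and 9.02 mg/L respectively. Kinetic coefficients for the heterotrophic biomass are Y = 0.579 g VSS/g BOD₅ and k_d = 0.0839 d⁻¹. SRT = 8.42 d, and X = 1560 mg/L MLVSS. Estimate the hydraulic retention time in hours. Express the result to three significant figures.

Steady-state biomass mass balance: V·X·(1 + k_d·θ_c) = Y·Q·(S₀ − S)·θ_c, so V = 0.579 × 1160 × (234 − 9.02) × 8.42 / [1560 × (1 + 0.0839 × 8.42)] = 1.27×10^6 / 2662 = 477.9 m³.
Hydraulic retention time τ = V/Q = 477.9 / 1160 = 0.4120 d = 9.889 h.

τ ≈ 9.89 h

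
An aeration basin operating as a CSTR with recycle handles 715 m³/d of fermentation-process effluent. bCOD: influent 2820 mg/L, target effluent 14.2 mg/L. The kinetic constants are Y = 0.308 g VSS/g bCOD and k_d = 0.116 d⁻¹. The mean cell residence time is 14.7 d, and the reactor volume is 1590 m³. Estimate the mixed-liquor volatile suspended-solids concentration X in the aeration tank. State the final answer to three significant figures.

X ≈ 2110 mg/L

From V·X·(1 + k_d·θ_c) = Y·Q·(S₀ − S)·θ_c: X = 0.308 × 715 × (2820 − 14.2) × 14.7 / [1590 × (1 + 0.116 × 14.7)] = 2112 mg/L.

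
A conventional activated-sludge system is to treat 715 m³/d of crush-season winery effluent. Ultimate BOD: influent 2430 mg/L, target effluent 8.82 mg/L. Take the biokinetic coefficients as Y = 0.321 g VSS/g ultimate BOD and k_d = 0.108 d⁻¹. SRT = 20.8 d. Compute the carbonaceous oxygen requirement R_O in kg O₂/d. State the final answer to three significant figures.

R_O ≈ 1490 kg O₂/d

The observed yield is Y_obs = Y/(1 + k_d·θ_c) = 0.321 / (1 + 0.108 × 20.8) = 0.321 / 3.246 = 0.09888 g VSS per g ultimate BOD removed.
Q·(S₀ − S) = 715 × (2430 − 8.82) × 10⁻³ = 1731 kg/d removed.
Biomass synthesised: P_X = Y_obs × 1731 = 171.2 kg VSS/d.
R_O = Q·ΔS − 1.42 P_X = 1731 − 243.1 = 1488 kg O₂/d.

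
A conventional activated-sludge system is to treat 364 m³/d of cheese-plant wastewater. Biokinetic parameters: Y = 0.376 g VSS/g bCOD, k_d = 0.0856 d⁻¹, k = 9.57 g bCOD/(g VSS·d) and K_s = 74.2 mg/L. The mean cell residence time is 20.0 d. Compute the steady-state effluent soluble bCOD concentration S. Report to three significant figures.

S ≈ 2.91 mg/L

From the Monod/SRT balance for a CMAS, S = K_s·(1+k_d θ_c)/[θ_c·(Y k − k_d) − 1] = 74.2 × (1 + 0.0856 × 20.0) / [20.0 × (0.376 × 9.57 − 0.0856) − 1] = 201.2 / 69.25 = 2.906 mg/L.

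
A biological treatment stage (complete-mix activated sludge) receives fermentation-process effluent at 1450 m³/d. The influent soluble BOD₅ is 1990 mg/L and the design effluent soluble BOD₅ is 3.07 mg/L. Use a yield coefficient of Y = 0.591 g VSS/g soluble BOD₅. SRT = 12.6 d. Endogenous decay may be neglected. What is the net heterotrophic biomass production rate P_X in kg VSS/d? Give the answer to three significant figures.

P_X ≈ 1700 kg VSS/d

Since k_d ≈ 0, Y_obs = Y = 0.591 g VSS/g soluble BOD₅.
Mass of soluble BOD₅ removed per day: Q(S₀ − S) = 1450 × 1987 g/m³ = 2881 kg/d.
Net biomass production P_X = Y_obs × Q·(S₀ − S) = 0.5910 × 2881 = 1703 kg VSS/d.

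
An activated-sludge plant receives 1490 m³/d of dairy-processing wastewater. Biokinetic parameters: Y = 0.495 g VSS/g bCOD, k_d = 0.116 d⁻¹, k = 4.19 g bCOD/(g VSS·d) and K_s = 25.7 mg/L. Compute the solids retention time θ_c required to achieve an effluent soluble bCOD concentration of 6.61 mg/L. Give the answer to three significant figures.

From 1/θ_c = Y·k·S/(K_s + S) − k_d: Y·k·S/(K_s+S) = 0.495 × 4.19 × 6.61 / (25.7 + 6.61) = 0.4243 d⁻¹.
θ_c = 1/(μ − k_d) = 1/(0.4243 − 0.116) = 1/0.3083 = 3.243 d.

θ_c ≈ 3.24 d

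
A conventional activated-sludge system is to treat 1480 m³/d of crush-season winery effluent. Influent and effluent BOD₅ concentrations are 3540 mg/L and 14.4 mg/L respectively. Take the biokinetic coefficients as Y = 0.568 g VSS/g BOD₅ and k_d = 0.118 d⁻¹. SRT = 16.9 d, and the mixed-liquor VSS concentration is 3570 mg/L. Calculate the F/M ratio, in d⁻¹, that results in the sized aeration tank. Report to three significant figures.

F/M ≈ 0.313 d⁻¹

Rearranging the biomass balance for a CMAS with decay, V = Y·Q·ΔS·θ_c / [X·(1+k_d θ_c)] = 0.568 × 1480 × (3540 − 14.4) × 16.9 / [3570 × (1 + 0.118 × 16.9)] = 5.01×10^7 / 10689 = 4686 m³.
F/M = applied load / biomass = Q·S₀/(V·X) = 1480 × 3540 / (4686 × 3570) = 0.3132 d⁻¹.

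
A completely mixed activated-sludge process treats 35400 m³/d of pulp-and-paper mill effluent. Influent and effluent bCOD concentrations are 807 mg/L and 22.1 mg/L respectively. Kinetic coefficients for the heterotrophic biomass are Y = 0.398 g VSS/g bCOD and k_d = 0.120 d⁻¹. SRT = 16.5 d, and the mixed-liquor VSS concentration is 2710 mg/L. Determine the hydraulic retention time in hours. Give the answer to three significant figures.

Rearranging the biomass balance for a CMAS with decay, V = Y·Q·ΔS·θ_c / [X·(1+k_d θ_c)] = 0.398 × 35400 × (807 − 22.1) × 16.5 / [2710 × (1 + 0.120 × 16.5)] = 1.82×10^8 / 8076 = 22594 m³.
τ = V/Q = 22594/35400 = 0.6383 d, or 15.32 h.

τ ≈ 15.3 h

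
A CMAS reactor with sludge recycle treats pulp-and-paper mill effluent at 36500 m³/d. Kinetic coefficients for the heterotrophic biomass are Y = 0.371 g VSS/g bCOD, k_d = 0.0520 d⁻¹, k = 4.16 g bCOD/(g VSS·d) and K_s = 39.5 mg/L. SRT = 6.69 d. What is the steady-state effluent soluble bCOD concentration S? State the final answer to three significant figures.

From the Monod/SRT balance for a CMAS, S = K_s·(1+k_d θ_c)/[θ_c·(Y k − k_d) − 1] = 39.5 × (1 + 0.0520 × 6.69) / [6.69 × (0.371 × 4.16 − 0.0520) − 1] = 53.24 / 8.977 = 5.931 mg/L.

S ≈ 5.93 mg/L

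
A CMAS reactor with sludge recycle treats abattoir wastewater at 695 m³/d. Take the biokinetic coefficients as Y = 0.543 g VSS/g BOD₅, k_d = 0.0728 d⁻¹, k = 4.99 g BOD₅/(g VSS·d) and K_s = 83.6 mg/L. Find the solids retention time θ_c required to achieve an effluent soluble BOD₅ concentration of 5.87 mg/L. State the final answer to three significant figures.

From 1/θ_c = Y·k·S/(K_s + S) − k_d: Y·k·S/(K_s+S) = 0.543 × 4.99 × 5.87 / (83.6 + 5.87) = 0.1778 d⁻¹.
1/θ_c = 0.1778 − 0.0728 = 0.1050 d⁻¹, so θ_c = 9.526 d.

θ_c ≈ 9.53 d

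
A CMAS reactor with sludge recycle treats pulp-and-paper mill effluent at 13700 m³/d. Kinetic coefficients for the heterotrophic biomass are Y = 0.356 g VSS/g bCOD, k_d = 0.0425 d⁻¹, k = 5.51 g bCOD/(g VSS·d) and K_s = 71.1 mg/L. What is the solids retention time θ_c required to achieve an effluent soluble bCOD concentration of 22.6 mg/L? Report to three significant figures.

θ_c ≈ 2.32 d

From 1/θ_c = Y·k·S/(K_s + S) − k_d: Y·k·S/(K_s+S) = 0.356 × 5.51 × 22.6 / (71.1 + 22.6) = 0.4731 d⁻¹.
1/θ_c = 0.4731 − 0.0425 = 0.4306 d⁻¹, so θ_c = 2.322 d.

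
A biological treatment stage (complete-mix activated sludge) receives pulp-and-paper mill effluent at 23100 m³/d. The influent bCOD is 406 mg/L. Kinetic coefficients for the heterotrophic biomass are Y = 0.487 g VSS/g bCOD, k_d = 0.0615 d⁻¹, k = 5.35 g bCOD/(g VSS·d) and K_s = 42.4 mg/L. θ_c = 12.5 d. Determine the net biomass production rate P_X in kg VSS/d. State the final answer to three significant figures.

From the Monod/SRT balance for a CMAS, S = K_s·(1+k_d θ_c)/[θ_c·(Y k − k_d) − 1] = 42.4 × (1 + 0.0615 × 12.5) / [12.5 × (0.487 × 5.35 − 0.0615) − 1] = 75.00 / 30.80 = 2.435 mg/L.
Y_obs = Y / (1 + k_d θ_c) = 0.487 / (1 + 0.0615 × 12.5) = 0.487 / 1.769 = 0.2753.
ΔS = 406 − 2.43 = 403.6 mg/L, so the substrate removal rate is 23100 × 403.6/1000 = 9322 kg bCOD/d.
Net biomass production P_X = Y_obs × Q·(S₀ − S) = 0.2753 × 9322 = 2567 kg VSS/d.

P_X ≈ 2570 kg VSS/d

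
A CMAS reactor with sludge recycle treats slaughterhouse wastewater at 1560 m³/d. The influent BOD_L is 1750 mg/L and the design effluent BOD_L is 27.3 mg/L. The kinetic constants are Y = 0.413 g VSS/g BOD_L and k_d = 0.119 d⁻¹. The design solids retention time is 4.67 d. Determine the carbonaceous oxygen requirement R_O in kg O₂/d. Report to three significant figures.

R_O ≈ 1670 kg O₂/d

Correct the yield for decay: Y_obs = Y/(1 + k_d θ_c) = 0.413 / (1 + 0.119 × 4.67) = 0.413 / 1.556 = 0.2655.
Substrate removed = Q·(S₀ − S) = 1560 m³/d × (1750 − 27.3) g/m³ = 2.69×10^6 g/d = 2687 kg/d.
Net sludge production P_X = 0.2655 × 2687 = 713.4 kg VSS/d.
Carbonaceous O₂ demand = substrate oxidised − cell-mass equivalent = 2687 − 1.42 × 713.4 = 1674 kg O₂/d.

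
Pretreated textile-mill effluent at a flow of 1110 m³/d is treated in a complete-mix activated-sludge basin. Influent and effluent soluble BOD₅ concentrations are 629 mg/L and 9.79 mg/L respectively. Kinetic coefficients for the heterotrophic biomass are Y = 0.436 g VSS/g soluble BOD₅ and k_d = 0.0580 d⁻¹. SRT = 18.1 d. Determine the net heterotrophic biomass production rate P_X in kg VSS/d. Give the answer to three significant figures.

P_X ≈ 146 kg VSS/d

The observed yield is Y_obs = Y/(1 + k_d·θ_c) = 0.436 / (1 + 0.0580 × 18.1) = 0.436 / 2.050 = 0.2127 g VSS per g soluble BOD₅ removed.
Q·(S₀ − S) = 1110 × (629 − 9.79) × 10⁻³ = 687.3 kg/d removed.
So the net sludge growth is P_X = 0.2127 × 687.3 = 146.2 kg VSS/d.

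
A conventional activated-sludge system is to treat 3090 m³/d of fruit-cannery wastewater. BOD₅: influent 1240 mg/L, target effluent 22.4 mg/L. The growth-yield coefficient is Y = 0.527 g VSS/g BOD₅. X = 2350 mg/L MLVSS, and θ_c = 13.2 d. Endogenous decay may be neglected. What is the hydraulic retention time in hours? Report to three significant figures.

τ ≈ 86.5 h

V·X = Y·Q·ΔS·θ_c gives V = 0.527 × 3090 × (1240 − 22.4) × 13.2 / 2350 = 11137 m³.
Hydraulic retention time τ = V/Q = 11137 / 3090 = 3.604 d = 86.50 h.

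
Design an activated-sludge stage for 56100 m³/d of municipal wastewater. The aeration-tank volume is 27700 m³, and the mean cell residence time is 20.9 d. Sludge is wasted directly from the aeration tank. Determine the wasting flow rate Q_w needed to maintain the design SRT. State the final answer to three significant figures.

With mixed-liquor wasting, θ_c = V/Q_w, so Q_w = V/θ_c = 27700/20.9 = 1325 m³/d.

Q_w ≈ 1330 m³/d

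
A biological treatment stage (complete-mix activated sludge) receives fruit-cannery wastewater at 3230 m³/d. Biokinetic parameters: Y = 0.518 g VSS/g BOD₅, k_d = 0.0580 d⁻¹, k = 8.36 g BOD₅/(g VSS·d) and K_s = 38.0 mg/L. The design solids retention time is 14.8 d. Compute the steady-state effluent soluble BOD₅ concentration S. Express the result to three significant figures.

Effluent substrate depends only on kinetics and SRT: S = K_s(1 + k_d θ_c) / [θ_c(Yk − k_d) − 1] = 38.0 × (1 + 0.0580 × 14.8) / [14.8 × (0.518 × 8.36 − 0.0580) − 1] = 70.62 / 62.23 = 1.135 mg/L.

S ≈ 1.13 mg/L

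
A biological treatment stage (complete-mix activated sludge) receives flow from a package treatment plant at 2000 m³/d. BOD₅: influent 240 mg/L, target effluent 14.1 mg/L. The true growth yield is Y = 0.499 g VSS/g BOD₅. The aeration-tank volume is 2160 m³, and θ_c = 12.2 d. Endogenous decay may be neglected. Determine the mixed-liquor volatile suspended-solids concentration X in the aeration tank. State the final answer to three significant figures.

X ≈ 1270 mg/L

X = Y·Q·ΔS·θ_c / V = 0.499 × 2000 × (240 − 14.1) × 12.2 / 2160 = 1273 mg/L.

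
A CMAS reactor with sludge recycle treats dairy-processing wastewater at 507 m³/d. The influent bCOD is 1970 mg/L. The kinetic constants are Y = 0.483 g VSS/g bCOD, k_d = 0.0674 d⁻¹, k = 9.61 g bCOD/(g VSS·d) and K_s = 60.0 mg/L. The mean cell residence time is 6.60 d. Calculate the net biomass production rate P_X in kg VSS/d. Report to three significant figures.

P_X ≈ 333 kg VSS/d

Effluent substrate depends only on kinetics and SRT: S = K_s(1 + k_d θ_c) / [θ_c(Yk − k_d) − 1] = 60.0 × (1 + 0.0674 × 6.60) / [6.60 × (0.483 × 9.61 − 0.0674) − 1] = 86.69 / 29.19 = 2.970 mg/L.
Correct the yield for decay: Y_obs = Y/(1 + k_d θ_c) = 0.483 / (1 + 0.0674 × 6.60) = 0.483 / 1.445 = 0.3343.
ΔS = 1970 − 2.97 = 1967 mg/L, so the substrate removal rate is 507 × 1967/1000 = 997.3 kg bCOD/d.
Biomass produced: P_X = Y_obs·Q·ΔS = 0.3343 × 997.3 ≈ 333.4 kg VSS/d.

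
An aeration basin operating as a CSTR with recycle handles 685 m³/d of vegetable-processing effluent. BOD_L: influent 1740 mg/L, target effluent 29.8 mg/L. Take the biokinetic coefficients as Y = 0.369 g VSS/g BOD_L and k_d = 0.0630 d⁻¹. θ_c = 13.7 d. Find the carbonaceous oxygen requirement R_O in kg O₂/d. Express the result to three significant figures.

R_O ≈ 842 kg O₂/d

Y_obs = Y / (1 + k_d θ_c) = 0.369 / (1 + 0.0630 × 13.7) = 0.369 / 1.863 = 0.1981.
Q·(S₀ − S) = 685 × (1740 − 29.8) × 10⁻³ = 1171 kg/d removed.
Net sludge production P_X = 0.1981 × 1171 = 232.0 kg VSS/d.
R_O = Q·ΔS − 1.42 P_X = 1171 − 329.5 = 842.0 kg O₂/d.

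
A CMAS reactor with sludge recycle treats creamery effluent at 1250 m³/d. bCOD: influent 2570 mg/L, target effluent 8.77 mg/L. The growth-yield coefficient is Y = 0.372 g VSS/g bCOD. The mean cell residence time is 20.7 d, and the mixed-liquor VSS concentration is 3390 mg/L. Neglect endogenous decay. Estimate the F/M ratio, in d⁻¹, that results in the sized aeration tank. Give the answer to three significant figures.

F/M ≈ 0.130 d⁻¹

With k_d = 0 the design equation reduces to V = Y Q (S₀−S) θ_c / X = 0.372 × 1250 × (2570 − 8.77) × 20.7 / 3390 = 7272 m³.
Food-to-microorganism ratio F/M = Q S₀ / (V X) = 1250 × 2570 / (7272 × 3390) = 0.1303 d⁻¹.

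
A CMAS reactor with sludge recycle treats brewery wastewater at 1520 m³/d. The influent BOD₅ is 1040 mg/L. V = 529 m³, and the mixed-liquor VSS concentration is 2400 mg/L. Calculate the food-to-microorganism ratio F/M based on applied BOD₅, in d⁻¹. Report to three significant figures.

F/M ≈ 1.25 d⁻¹

F/M = applied load / biomass = Q·S₀/(V·X) = 1520 × 1040 / (529.0 × 2400) = 1.245 d⁻¹.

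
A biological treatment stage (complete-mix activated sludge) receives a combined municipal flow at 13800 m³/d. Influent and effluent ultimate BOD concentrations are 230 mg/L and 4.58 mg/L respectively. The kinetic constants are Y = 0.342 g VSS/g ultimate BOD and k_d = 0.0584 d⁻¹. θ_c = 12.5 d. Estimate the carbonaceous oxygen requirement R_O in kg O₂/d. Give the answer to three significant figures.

Correct the yield for decay: Y_obs = Y/(1 + k_d θ_c) = 0.342 / (1 + 0.0584 × 12.5) = 0.342 / 1.730 = 0.1977.
Substrate removed = Q·(S₀ − S) = 13800 m³/d × (230 − 4.58) g/m³ = 3.11×10^6 g/d = 3111 kg/d.
P_X = Y_obs·Q·(S₀ − S) = 0.1977 × 3111 = 615.0 kg VSS/d.
R_O = Q·ΔS − 1.42 P_X = 3111 − 873.3 = 2238 kg O₂/d.

R_O ≈ 2240 kg O₂/d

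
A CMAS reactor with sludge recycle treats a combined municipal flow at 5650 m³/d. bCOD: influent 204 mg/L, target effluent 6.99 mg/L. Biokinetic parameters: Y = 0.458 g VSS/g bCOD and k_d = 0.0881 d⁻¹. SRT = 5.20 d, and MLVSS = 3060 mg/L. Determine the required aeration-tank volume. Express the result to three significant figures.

From the SRT design equation V = Y Q (S₀−S) θ_c / [X (1 + k_d θ_c)] = 0.458 × 5650 × (204 − 6.99) × 5.20 / [3060 × (1 + 0.0881 × 5.20)] = 2.65×10^6 / 4462 = 594.1 m³.

V ≈ 594 m³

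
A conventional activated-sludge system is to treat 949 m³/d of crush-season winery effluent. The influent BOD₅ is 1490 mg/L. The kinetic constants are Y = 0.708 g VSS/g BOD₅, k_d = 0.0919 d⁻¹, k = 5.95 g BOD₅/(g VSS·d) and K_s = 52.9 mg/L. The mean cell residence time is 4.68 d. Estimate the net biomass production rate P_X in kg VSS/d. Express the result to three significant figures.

P_X ≈ 698 kg VSS/d

For a completely mixed reactor with recycle the Lawrence–McCarty relation gives S = K_s·(1 + k_d·θ_c) / [θ_c·(Y·k − k_d) − 1] = 52.9 × (1 + 0.0919 × 4.68) / [4.68 × (0.708 × 5.95 − 0.0919) − 1] = 75.65 / 18.28 = 4.137 mg/L.
Observed yield with endogenous decay: Y_obs = Y / (1 + k_d·θ_c) = 0.708 / (1 + 0.0919 × 4.68) = 0.708 / 1.430 = 0.4951 g VSS/g BOD₅.
Q·(S₀ − S) = 949 × (1490 − 4.14) × 10⁻³ = 1410 kg/d removed.
P_X = Y_obs · Q(S₀ − S) = 0.4951 × 1410 = 698.1 kg VSS/d.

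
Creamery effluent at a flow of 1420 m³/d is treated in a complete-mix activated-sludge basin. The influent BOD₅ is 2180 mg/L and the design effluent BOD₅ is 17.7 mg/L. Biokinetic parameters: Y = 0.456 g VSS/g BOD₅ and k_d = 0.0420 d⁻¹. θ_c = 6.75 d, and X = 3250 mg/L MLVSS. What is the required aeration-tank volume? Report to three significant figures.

Rearranging the biomass balance for a CMAS with decay, V = Y·Q·ΔS·θ_c / [X·(1+k_d θ_c)] = 0.456 × 1420 × (2180 − 17.7) × 6.75 / [3250 × (1 + 0.0420 × 6.75)] = 9.45×10^6 / 4171 = 2266 m³.

V ≈ 2270 m³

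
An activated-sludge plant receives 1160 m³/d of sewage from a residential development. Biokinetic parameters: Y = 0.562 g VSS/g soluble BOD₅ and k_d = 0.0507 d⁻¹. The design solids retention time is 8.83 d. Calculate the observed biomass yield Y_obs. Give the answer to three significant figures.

Y_obs ≈ 0.388 g VSS/g soluble BOD₅

The observed yield is Y_obs = Y/(1 + k_d·θ_c) = 0.562 / (1 + 0.0507 × 8.83) = 0.562 / 1.448 = 0.3882 g VSS per g soluble BOD₅ removed.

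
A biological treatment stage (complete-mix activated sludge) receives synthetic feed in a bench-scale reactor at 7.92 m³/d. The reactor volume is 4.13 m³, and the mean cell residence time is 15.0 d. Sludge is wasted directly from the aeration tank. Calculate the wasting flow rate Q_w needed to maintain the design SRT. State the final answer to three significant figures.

Q_w ≈ 0.275 m³/d

For wasting at MLVSS concentration, Q_w = V/θ_c = 4.130/15.0 = 0.2753 m³/d.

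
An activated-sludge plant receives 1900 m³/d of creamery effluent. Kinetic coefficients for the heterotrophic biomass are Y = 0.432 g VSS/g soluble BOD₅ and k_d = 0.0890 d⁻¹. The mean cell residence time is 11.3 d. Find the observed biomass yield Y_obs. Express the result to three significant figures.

Y_obs ≈ 0.215 g VSS/g soluble BOD₅

The observed yield is Y_obs = Y/(1 + k_d·θ_c) = 0.432 / (1 + 0.0890 × 11.3) = 0.432 / 2.006 = 0.2154 g VSS per g soluble BOD₅ removed.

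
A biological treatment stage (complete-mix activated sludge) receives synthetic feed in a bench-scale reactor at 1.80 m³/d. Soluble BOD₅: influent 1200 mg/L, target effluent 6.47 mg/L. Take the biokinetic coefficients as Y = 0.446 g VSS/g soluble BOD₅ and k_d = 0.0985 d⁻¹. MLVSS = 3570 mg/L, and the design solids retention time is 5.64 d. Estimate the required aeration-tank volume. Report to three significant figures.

Steady-state biomass mass balance: V·X·(1 + k_d·θ_c) = Y·Q·(S₀ − S)·θ_c, so V = 0.446 × 1.80 × (1200 − 6.47) × 5.64 / [3570 × (1 + 0.0985 × 5.64)] = 5.4×10^3 / 5553 = 0.9731 m³.

V ≈ 0.973 m³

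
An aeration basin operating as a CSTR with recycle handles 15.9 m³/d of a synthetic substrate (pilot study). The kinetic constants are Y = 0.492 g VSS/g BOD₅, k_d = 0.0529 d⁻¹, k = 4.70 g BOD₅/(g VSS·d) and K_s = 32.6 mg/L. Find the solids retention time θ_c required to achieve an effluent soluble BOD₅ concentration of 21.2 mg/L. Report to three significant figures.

θ_c ≈ 1.17 d

Specific growth rate at S = 21.2 mg/L: μ = YkS/(K_s+S) = 0.492·4.70·21.2/(32.6+21.2) = 0.9112 d⁻¹.
θ_c = 1/(μ − k_d) = 1/(0.9112 − 0.0529) = 1/0.8583 = 1.165 d.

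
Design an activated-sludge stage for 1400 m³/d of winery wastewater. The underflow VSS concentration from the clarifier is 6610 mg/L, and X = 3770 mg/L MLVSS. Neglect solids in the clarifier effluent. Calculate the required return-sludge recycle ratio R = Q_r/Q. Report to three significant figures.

Mass balance around the secondary clarifier (neglecting effluent solids): R = X / (X_r − X) = 3770 / (6610 − 3770) = 1.327.

R ≈ 1.33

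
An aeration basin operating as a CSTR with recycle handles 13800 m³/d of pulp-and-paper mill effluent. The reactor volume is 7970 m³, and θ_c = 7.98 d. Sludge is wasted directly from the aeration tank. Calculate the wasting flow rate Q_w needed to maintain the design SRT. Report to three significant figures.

For wasting at MLVSS concentration, Q_w = V/θ_c = 7970/7.98 = 998.7 m³/d.

Q_w ≈ 999 m³/d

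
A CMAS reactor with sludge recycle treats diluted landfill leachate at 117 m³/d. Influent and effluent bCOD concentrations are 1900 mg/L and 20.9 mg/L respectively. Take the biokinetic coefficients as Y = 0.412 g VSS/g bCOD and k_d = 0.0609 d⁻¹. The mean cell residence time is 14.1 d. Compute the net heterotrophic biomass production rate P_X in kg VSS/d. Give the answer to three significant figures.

Y_obs = Y / (1 + k_d θ_c) = 0.412 / (1 + 0.0609 × 14.1) = 0.412 / 1.859 = 0.2217.
Q·(S₀ − S) = 117 × (1900 − 20.9) × 10⁻³ = 219.9 kg/d removed.
Biomass produced: P_X = Y_obs·Q·ΔS = 0.2217 × 219.9 ≈ 48.73 kg VSS/d.

P_X ≈ 48.7 kg VSS/d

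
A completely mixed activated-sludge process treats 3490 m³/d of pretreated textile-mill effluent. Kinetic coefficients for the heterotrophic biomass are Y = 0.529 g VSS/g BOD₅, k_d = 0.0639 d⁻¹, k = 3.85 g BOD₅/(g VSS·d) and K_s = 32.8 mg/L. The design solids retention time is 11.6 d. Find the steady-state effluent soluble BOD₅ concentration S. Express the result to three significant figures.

S ≈ 2.61 mg/L

For a completely mixed reactor with recycle the Lawrence–McCarty relation gives S = K_s·(1 + k_d·θ_c) / [θ_c·(Y·k − k_d) − 1] = 32.8 × (1 + 0.0639 × 11.6) / [11.6 × (0.529 × 3.85 − 0.0639) − 1] = 57.11 / 21.88 = 2.610 mg/L.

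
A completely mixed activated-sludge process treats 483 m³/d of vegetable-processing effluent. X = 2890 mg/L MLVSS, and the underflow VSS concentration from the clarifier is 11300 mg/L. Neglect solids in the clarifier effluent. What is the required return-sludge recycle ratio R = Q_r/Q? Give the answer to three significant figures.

R ≈ 0.344

R = Q_r/Q = X/(X_r − X) = 2890 / (11300 − 2890) = 0.3436.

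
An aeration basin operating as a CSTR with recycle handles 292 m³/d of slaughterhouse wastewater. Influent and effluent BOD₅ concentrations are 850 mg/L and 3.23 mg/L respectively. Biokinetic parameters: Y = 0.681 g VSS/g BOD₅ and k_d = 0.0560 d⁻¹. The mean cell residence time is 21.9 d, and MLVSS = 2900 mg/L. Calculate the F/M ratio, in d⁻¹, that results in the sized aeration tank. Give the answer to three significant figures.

F/M ≈ 0.150 d⁻¹

From the SRT design equation V = Y Q (S₀−S) θ_c / [X (1 + k_d θ_c)] = 0.681 × 292 × (850 − 3.23) × 21.9 / [2900 × (1 + 0.0560 × 21.9)] = 3.69×10^6 / 6457 = 571.1 m³.
F/M = applied load / biomass = Q·S₀/(V·X) = 292 × 850 / (571.1 × 2900) = 0.1499 d⁻¹.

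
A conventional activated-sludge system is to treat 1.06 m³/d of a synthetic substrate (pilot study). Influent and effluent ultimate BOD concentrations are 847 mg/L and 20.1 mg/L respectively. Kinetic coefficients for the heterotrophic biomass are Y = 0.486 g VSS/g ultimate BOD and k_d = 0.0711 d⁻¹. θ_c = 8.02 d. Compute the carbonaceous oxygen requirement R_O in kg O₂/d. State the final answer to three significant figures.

R_O ≈ 0.491 kg O₂/d

The observed yield is Y_obs = Y/(1 + k_d·θ_c) = 0.486 / (1 + 0.0711 × 8.02) = 0.486 / 1.570 = 0.3095 g VSS per g ultimate BOD removed.
Substrate removed = Q·(S₀ − S) = 1.06 m³/d × (847 − 20.1) g/m³ = 8.77×10^2 g/d = 0.8765 kg/d.
Net sludge production P_X = 0.3095 × 0.8765 = 0.2713 kg VSS/d.
R_O = Q·ΔS − 1.42 P_X = 0.8765 − 0.3852 = 0.4913 kg O₂/d.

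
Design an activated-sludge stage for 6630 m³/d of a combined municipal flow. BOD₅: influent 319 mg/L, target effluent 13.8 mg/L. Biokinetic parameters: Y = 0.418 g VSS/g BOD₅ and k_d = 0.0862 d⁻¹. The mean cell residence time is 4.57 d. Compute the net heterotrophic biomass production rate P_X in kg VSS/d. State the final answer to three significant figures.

The observed yield is Y_obs = Y/(1 + k_d·θ_c) = 0.418 / (1 + 0.0862 × 4.57) = 0.418 / 1.394 = 0.2999 g VSS per g BOD₅ removed.
Q·(S₀ − S) = 6630 × (319 − 13.8) × 10⁻³ = 2023 kg/d removed.
P_X = Y_obs · Q(S₀ − S) = 0.2999 × 2023 = 606.8 kg VSS/d.

P_X ≈ 607 kg VSS/d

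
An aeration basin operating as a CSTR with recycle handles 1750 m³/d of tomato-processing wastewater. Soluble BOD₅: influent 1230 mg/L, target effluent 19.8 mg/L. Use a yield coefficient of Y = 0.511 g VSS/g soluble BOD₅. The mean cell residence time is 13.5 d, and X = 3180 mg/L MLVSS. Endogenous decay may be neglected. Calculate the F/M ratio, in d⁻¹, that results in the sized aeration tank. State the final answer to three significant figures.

F/M ≈ 0.147 d⁻¹

With k_d = 0 the design equation reduces to V = Y Q (S₀−S) θ_c / X = 0.511 × 1750 × (1230 − 19.8) × 13.5 / 3180 = 4594 m³.
F/M = applied load / biomass = Q·S₀/(V·X) = 1750 × 1230 / (4594 × 3180) = 0.1473 d⁻¹.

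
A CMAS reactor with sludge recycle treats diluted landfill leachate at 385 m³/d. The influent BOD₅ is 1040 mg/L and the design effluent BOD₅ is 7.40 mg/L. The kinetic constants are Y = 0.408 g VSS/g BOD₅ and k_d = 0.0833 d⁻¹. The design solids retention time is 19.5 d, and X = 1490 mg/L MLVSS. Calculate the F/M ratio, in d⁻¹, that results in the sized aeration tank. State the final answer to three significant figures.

Steady-state biomass mass balance: V·X·(1 + k_d·θ_c) = Y·Q·(S₀ − S)·θ_c, so V = 0.408 × 385 × (1040 − 7.40) × 19.5 / [1490 × (1 + 0.0833 × 19.5)] = 3.16×10^6 / 3910 = 808.9 m³.
Food-to-microorganism ratio F/M = Q S₀ / (V X) = 385 × 1040 / (808.9 × 1490) = 0.3322 d⁻¹.

F/M ≈ 0.332 d⁻¹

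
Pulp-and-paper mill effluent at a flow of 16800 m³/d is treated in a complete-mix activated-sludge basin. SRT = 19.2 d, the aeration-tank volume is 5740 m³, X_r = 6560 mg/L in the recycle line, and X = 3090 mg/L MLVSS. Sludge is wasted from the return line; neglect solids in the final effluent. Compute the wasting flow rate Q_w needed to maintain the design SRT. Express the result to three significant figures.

Q_w = (V·X)/(θ_c X_r) = 5740 × 3090 / (19.2 × 6560) = 140.8 m³/d.

Q_w ≈ 141 m³/d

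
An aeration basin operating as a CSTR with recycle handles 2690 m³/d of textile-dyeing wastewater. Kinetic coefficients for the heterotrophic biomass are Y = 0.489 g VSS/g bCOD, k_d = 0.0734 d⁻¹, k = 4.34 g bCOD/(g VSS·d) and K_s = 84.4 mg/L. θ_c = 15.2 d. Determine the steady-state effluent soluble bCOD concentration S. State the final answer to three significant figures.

From the Monod/SRT balance for a CMAS, S = K_s·(1+k_d θ_c)/[θ_c·(Y k − k_d) − 1] = 84.4 × (1 + 0.0734 × 15.2) / [15.2 × (0.489 × 4.34 − 0.0734) − 1] = 178.6 / 30.14 = 5.924 mg/L.

S ≈ 5.92 mg/L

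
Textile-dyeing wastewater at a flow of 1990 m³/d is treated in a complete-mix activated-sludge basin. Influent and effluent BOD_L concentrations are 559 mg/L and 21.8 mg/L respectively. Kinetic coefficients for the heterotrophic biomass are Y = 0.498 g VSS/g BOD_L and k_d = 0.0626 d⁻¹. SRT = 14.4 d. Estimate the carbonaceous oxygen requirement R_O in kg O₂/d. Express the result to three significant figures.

Correct the yield for decay: Y_obs = Y/(1 + k_d θ_c) = 0.498 / (1 + 0.0626 × 14.4) = 0.498 / 1.901 = 0.2619.
Mass of BOD_L removed per day: Q(S₀ − S) = 1990 × 537.2 g/m³ = 1069 kg/d.
P_X = Y_obs·Q·(S₀ − S) = 0.2619 × 1069 = 280.0 kg VSS/d.
R_O = Q·ΔS − 1.42 P_X = 1069 − 397.6 = 671.4 kg O₂/d.

R_O ≈ 671 kg O₂/d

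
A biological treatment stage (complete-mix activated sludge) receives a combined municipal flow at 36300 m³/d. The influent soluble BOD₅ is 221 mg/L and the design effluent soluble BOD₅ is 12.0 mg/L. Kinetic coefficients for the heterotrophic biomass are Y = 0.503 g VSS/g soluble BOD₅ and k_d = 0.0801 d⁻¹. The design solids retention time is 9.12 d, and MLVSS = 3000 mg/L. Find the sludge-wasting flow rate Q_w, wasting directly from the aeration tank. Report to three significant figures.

Q_w ≈ 735 m³/d

Rearranging the biomass balance for a CMAS with decay, V = Y·Q·ΔS·θ_c / [X·(1+k_d θ_c)] = 0.503 × 36300 × (221 − 12.0) × 9.12 / [3000 × (1 + 0.0801 × 9.12)] = 3.48×10^7 / 5192 = 6704 m³.
With mixed-liquor wasting, θ_c = V/Q_w, so Q_w = V/θ_c = 6704/9.12 = 735.1 m³/d.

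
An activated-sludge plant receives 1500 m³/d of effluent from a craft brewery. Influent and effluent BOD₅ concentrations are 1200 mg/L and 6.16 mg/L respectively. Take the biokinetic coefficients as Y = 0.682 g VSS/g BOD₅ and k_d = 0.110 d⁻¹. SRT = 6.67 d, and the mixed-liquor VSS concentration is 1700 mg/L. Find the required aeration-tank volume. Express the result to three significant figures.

V ≈ 2760 m³

Rearranging the biomass balance for a CMAS with decay, V = Y·Q·ΔS·θ_c / [X·(1+k_d θ_c)] = 0.682 × 1500 × (1200 − 6.16) × 6.67 / [1700 × (1 + 0.110 × 6.67)] = 8.15×10^6 / 2947 = 2764 m³.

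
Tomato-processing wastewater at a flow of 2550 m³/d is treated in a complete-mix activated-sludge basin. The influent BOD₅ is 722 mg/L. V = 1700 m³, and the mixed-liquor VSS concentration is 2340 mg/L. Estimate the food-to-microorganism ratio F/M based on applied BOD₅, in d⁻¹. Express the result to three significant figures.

Food-to-microorganism ratio F/M = Q S₀ / (V X) = 2550 × 722 / (1700 × 2340) = 0.4628 d⁻¹.

F/M ≈ 0.463 d⁻¹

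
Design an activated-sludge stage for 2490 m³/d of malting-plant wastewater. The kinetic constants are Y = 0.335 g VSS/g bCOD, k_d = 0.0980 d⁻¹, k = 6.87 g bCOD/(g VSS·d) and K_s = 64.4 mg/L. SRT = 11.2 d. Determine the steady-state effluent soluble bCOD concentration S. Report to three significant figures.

Effluent substrate depends only on kinetics and SRT: S = K_s(1 + k_d θ_c) / [θ_c(Yk − k_d) − 1] = 64.4 × (1 + 0.0980 × 11.2) / [11.2 × (0.335 × 6.87 − 0.0980) − 1] = 135.1 / 23.68 = 5.705 mg/L.

S ≈ 5.70 mg/L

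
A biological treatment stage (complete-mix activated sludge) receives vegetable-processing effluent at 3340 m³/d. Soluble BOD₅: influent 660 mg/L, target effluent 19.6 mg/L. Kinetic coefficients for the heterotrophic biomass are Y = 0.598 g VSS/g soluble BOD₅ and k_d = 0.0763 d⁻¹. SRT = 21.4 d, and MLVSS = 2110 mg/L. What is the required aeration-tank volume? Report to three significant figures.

V ≈ 4930 m³

Steady-state biomass mass balance: V·X·(1 + k_d·θ_c) = Y·Q·(S₀ − S)·θ_c, so V = 0.598 × 3340 × (660 − 19.6) × 21.4 / [2110 × (1 + 0.0763 × 21.4)] = 2.74×10^7 / 5555 = 4927 m³.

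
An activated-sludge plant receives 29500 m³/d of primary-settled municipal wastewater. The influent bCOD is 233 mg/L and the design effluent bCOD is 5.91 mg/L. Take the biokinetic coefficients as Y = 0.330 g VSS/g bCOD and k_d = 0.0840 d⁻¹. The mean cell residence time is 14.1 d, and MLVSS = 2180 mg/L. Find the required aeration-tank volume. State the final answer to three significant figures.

V ≈ 6550 m³

Steady-state biomass mass balance: V·X·(1 + k_d·θ_c) = Y·Q·(S₀ − S)·θ_c, so V = 0.330 × 29500 × (233 − 5.91) × 14.1 / [2180 × (1 + 0.0840 × 14.1)] = 3.12×10^7 / 4762 = 6546 m³.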